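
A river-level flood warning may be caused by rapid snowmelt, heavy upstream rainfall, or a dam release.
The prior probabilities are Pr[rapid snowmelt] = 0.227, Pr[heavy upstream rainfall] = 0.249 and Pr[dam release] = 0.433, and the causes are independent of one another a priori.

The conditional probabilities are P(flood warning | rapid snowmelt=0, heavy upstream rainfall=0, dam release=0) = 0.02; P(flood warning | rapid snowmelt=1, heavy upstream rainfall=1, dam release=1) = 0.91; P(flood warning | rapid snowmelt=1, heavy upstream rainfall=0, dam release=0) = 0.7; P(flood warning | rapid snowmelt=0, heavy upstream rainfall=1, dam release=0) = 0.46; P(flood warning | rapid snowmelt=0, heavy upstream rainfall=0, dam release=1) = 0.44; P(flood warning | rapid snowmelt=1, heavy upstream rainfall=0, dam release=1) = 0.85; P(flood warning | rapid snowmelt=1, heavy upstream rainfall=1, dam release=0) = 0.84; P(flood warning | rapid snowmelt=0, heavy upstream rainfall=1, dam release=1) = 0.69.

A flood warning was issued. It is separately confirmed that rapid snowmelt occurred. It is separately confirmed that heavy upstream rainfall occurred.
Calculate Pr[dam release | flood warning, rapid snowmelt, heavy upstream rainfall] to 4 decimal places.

Pr[dam release | flood warning, rapid snowmelt, heavy upstream rainfall] ≈ 0.4527

For the numerator, keep only dam release=true terms: 0.91·0.433 = 0.394030
The normalizing constant is 0.84·0.567 + 0.91·0.433 = 0.870310
Posterior = 0.394030 / 0.870310 ≈ 0.4527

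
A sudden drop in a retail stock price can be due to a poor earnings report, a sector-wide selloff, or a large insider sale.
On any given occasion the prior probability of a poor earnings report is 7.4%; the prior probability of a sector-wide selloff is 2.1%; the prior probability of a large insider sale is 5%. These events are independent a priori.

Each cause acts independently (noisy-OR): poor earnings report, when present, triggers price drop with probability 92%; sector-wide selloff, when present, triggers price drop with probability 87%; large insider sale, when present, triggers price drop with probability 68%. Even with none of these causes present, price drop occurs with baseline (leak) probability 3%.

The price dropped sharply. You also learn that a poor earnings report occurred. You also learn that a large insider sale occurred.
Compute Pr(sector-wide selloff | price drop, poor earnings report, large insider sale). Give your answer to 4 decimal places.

Pr(sector-wide selloff | price drop, poor earnings report, large insider sale) ≈ 0.0215

Under noisy-OR, P(price drop | causes) = 1 − (1−0.03)·∏(1−qᵢ) over the active causes.
P(price drop | poor earnings report, large insider sale) = 0.975168×0.979 + 0.996772×0.021 = 0.954689 + 0.020932 = 0.975621
The sector-wide selloff-present share is 0.996772×0.021 = 0.020932.
Hence the posterior is 0.020932/0.975621 ≈ 0.0215.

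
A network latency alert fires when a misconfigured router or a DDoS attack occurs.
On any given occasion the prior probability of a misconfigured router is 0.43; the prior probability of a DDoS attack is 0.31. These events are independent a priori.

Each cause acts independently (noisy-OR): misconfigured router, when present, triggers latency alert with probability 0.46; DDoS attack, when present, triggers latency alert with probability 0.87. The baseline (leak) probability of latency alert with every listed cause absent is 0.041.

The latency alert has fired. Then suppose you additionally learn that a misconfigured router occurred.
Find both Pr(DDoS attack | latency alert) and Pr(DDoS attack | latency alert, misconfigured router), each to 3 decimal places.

Under noisy-OR, P(latency alert | causes) = 1 − (1−0.041)·∏(1−qᵢ) over the active causes.
Enumerate the 4 (misconfigured router, DDoS attack) configurations and weight by the priors:
  P(latency alert) = 0.041·0.57·0.69 + 0.87533·0.57·0.31 + 0.48214·0.43·0.69 + 0.932678·0.43·0.31
        = 0.016125 + 0.154671 + 0.143051 + 0.124326 = 0.438173
Keeping only the DDoS attack-present terms gives 0.278997, so
  P(DDoS attack | latency alert) = 0.278997 / 0.438173 ≈ 0.637

Now condition on the additional information:
By total probability over both values of DDoS attack:
  P(latency alert | misconfigured router) = 0.48214*0.69 + 0.932678*0.31
        = 0.332677 + 0.289130 = 0.621807
Configurations with DDoS attack contribute 0.289130, so
  P(DDoS attack | latency alert, misconfigured router) = 0.289130 / 0.621807 ≈ 0.465

Pr(DDoS attack | latency alert) ≈ 0.637; Pr(DDoS attack | latency alert, misconfigured router) ≈ 0.465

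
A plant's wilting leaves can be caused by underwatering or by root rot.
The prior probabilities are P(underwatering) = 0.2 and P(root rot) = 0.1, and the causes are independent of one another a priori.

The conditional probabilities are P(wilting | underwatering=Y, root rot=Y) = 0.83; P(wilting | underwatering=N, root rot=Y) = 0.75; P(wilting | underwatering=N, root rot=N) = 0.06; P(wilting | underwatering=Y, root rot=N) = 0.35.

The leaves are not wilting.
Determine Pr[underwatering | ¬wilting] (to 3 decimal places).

P(¬wilting) = 0.94·0.8·0.9 + 0.25·0.8·0.1 + 0.65·0.2·0.9 + 0.17·0.2·0.1 = 0.676800 + 0.020000 + 0.117000 + 0.003400 = 0.817200
The underwatering-present share is 0.117000 + 0.003400 = 0.120400.
Hence the posterior is 0.120400/0.817200 ≈ 0.147.

Pr[underwatering | ¬wilting] ≈ 0.147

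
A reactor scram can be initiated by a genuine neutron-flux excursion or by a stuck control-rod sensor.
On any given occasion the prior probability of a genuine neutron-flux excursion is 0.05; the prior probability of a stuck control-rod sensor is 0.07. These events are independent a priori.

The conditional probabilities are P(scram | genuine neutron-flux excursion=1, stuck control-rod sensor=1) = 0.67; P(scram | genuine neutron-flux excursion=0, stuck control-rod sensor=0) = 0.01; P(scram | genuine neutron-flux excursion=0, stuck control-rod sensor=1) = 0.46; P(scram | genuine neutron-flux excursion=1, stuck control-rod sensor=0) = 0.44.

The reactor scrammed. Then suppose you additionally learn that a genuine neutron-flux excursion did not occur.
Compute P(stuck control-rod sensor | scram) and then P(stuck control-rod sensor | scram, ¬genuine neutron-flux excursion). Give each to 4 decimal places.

P(stuck control-rod sensor | scram) ≈ 0.5292; P(stuck control-rod sensor | scram, ¬genuine neutron-flux excursion) ≈ 0.7759

P(scram) = 0.01·0.95·0.93 + 0.46·0.95·0.07 + 0.44·0.05·0.93 + 0.67·0.05·0.07 = 0.008835 + 0.030590 + 0.020460 + 0.002345 = 0.062230
The stuck control-rod sensor-present share is 0.030590 + 0.002345 = 0.032935.
P(stuck control-rod sensor | scram) = 0.032935 / 0.062230 ≈ 0.5292

Now condition on the additional information:
P(scram | ¬genuine neutron-flux excursion) = 0.01*0.93 + 0.46*0.07 = 0.009300 + 0.032200 = 0.041500
Restricting to configurations with stuck control-rod sensor present: 0.46*0.07 = 0.032200.
P(stuck control-rod sensor | scram, ¬genuine neutron-flux excursion) = 0.032200 / 0.041500 ≈ 0.7759
Ruling out genuine neutron-flux excursion raises the posterior on stuck control-rod sensor — the flip side of explaining away.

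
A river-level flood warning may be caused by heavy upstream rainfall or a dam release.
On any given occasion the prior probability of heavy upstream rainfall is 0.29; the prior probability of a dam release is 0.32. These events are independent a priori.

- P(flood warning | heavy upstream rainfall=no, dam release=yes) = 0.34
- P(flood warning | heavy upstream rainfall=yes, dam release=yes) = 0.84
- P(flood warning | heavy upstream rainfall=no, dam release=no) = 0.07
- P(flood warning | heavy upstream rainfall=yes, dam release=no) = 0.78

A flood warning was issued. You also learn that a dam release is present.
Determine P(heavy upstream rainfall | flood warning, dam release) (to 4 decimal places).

P(heavy upstream rainfall | flood warning, dam release) ≈ 0.5023

P(flood warning | dam release) = 0.34×0.71 + 0.84×0.29 = 0.241400 + 0.243600 = 0.485000
The heavy upstream rainfall-present share is 0.84×0.29 = 0.243600.
Hence the posterior is 0.243600/0.485000 ≈ 0.5023.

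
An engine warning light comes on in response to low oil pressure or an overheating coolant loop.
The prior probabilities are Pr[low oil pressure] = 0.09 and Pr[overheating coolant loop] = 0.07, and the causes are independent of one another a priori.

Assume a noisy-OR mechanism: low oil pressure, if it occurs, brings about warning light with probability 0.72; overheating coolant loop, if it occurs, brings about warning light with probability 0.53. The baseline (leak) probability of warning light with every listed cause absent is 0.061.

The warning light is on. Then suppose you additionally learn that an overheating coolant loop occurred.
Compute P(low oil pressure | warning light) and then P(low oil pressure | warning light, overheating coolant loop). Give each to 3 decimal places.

P(low oil pressure | warning light) ≈ 0.435; P(low oil pressure | warning light, overheating coolant loop) ≈ 0.134

Under noisy-OR, P(warning light | causes) = 1 − (1−0.061)·∏(1−qᵢ) over the active causes.
P(warning light) = 0.061·0.91·0.93 + 0.55867·0.91·0.07 + 0.73708·0.09·0.93 + 0.876428·0.09·0.07 = 0.051624 + 0.035587 + 0.061694 + 0.005521 = 0.154426
The low oil pressure-present share is 0.061694 + 0.005521 = 0.067215.
So P(low oil pressure | warning light) = 0.067215/0.154426 ≈ 0.435.

Now also conditioning on overheating coolant loop=true:
Enumerate both values of low oil pressure and weight by the priors:
  P(warning light | overheating coolant loop) = 0.55867×0.91 + 0.876428×0.09
        = 0.508390 + 0.078879 = 0.587269
Keeping only the low oil pressure-present terms gives 0.078879, so
  P(low oil pressure | warning light, overheating coolant loop) = 0.078879 / 0.587269 ≈ 0.134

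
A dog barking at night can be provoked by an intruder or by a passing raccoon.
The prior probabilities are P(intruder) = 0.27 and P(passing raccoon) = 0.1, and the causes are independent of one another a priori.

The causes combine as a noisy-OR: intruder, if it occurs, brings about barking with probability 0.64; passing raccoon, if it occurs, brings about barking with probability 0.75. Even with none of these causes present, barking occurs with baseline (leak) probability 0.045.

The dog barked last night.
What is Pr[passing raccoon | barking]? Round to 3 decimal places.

Pr[passing raccoon | barking] ≈ 0.298

Under noisy-OR, P(barking | causes) = 1 − (1−0.045)·∏(1−qᵢ) over the active causes.
By total probability over the 4 (intruder, passing raccoon) configurations:
  P(barking) = 0.045·0.73·0.9 + 0.76125·0.73·0.1 + 0.6562·0.27·0.9 + 0.91405·0.27·0.1
        = 0.029565 + 0.055571 + 0.159457 + 0.024679 = 0.269272
The terms with passing raccoon present sum to 0.080250, so
  P(passing raccoon | barking) = 0.080250 / 0.269272 ≈ 0.298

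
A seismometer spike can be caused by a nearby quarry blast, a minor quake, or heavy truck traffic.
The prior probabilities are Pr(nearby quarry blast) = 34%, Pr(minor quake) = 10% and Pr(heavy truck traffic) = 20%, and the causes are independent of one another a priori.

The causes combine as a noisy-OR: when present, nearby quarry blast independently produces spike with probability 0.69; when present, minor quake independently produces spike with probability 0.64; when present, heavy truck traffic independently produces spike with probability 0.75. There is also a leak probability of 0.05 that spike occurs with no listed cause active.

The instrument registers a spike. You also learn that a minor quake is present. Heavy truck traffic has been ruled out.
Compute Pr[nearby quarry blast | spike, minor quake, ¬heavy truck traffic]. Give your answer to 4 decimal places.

Under noisy-OR, P(spike | causes) = 1 − (1−0.05)·∏(1−qᵢ) over the active causes.
Weight on nearby quarry blast=true, given the evidence: 0.89398*0.34 = 0.303953
Normalizer over all consistent configurations: 0.658*0.66 + 0.89398*0.34 = 0.738233
Posterior = 0.303953 / 0.738233 ≈ 0.4117

Pr[nearby quarry blast | spike, minor quake, ¬heavy truck traffic] ≈ 0.4117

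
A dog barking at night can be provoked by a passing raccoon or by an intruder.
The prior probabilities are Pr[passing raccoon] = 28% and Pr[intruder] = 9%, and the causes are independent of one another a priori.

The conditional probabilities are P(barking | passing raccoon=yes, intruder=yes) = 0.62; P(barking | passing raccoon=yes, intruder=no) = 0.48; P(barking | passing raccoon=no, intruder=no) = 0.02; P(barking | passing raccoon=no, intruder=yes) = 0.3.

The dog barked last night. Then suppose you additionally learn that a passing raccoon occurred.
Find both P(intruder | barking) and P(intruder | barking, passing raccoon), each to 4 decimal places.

P(intruder | barking) ≈ 0.2057; P(intruder | barking, passing raccoon) ≈ 0.1133

P(barking) = 0.02×0.72×0.91 + 0.3×0.72×0.09 + 0.48×0.28×0.91 + 0.62×0.28×0.09 = 0.013104 + 0.019440 + 0.122304 + 0.015624 = 0.170472
The intruder-present share is 0.019440 + 0.015624 = 0.035064.
Hence the posterior is 0.035064/0.170472 ≈ 0.2057.

With the extra evidence:
For the numerator, keep only intruder=true terms: 0.62×0.09 = 0.055800
Normalizer over all consistent configurations: 0.48×0.91 + 0.62×0.09 = 0.492600
Posterior = 0.055800 / 0.492600 ≈ 0.1133
The drop from 0.2057 to 0.1133 is the explaining-away (discounting) effect.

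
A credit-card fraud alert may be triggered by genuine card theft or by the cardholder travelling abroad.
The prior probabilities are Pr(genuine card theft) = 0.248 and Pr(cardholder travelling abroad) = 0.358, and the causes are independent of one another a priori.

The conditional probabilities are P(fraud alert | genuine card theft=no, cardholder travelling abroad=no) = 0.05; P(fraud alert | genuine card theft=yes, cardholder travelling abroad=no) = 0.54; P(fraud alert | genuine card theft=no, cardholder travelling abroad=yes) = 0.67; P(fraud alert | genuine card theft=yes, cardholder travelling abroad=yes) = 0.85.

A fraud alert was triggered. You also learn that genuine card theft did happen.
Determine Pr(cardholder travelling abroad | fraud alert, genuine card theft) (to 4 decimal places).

By total probability over both values of cardholder travelling abroad:
  P(fraud alert | genuine card theft) = 0.54*0.642 + 0.85*0.358
        = 0.346680 + 0.304300 = 0.650980
Configurations with cardholder travelling abroad contribute 0.304300, so
  P(cardholder travelling abroad | fraud alert, genuine card theft) = 0.304300 / 0.650980 ≈ 0.4674

Pr(cardholder travelling abroad | fraud alert, genuine card theft) ≈ 0.4674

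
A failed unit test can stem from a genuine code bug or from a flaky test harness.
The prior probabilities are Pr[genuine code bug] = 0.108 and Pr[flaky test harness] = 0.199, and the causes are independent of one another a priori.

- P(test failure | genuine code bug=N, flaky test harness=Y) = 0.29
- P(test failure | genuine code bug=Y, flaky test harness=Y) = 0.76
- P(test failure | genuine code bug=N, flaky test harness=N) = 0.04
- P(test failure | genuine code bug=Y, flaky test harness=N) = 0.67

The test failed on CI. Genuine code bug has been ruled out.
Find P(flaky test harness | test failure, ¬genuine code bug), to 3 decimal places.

P(flaky test harness | test failure, ¬genuine code bug) ≈ 0.643

By total probability over both values of flaky test harness:
  P(test failure | ¬genuine code bug) = 0.04·0.801 + 0.29·0.199
        = 0.032040 + 0.057710 = 0.089750
Configurations with flaky test harness contribute 0.057710, so
  P(flaky test harness | test failure, ¬genuine code bug) = 0.057710 / 0.089750 ≈ 0.643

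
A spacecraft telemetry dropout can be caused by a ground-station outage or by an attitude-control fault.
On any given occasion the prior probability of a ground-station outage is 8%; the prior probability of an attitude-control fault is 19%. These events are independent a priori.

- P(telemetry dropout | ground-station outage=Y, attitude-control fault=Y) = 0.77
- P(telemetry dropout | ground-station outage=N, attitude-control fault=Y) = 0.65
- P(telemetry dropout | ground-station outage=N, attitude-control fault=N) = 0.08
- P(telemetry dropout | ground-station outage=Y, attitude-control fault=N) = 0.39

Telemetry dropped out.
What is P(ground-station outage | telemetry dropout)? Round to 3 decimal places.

P(telemetry dropout) = 0.08·0.92·0.81 + 0.65·0.92·0.19 + 0.39·0.08·0.81 + 0.77·0.08·0.19 = 0.059616 + 0.113620 + 0.025272 + 0.011704 = 0.210212
Restricting to configurations with ground-station outage present: 0.025272 + 0.011704 = 0.036976.
P(ground-station outage | telemetry dropout) = 0.036976 / 0.210212 ≈ 0.176

P(ground-station outage | telemetry dropout) ≈ 0.176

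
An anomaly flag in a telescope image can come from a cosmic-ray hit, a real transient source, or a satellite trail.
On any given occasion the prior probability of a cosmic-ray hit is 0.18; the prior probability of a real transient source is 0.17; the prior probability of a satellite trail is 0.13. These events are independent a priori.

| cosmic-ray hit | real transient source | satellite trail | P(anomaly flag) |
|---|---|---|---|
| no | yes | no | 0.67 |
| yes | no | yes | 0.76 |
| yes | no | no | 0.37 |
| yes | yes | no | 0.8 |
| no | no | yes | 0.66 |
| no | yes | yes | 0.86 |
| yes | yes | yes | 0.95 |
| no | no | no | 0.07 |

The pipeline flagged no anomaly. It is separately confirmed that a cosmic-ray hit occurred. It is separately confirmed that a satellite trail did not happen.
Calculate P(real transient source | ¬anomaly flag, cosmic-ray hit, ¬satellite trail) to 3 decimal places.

P(real transient source | ¬anomaly flag, cosmic-ray hit, ¬satellite trail) ≈ 0.061

By total probability over both values of real transient source:
  P(¬anomaly flag | cosmic-ray hit, ¬satellite trail) = 0.63*0.83 + 0.2*0.17
        = 0.522900 + 0.034000 = 0.556900
The terms with real transient source present sum to 0.034000, so
  P(real transient source | ¬anomaly flag, cosmic-ray hit, ¬satellite trail) = 0.034000 / 0.556900 ≈ 0.061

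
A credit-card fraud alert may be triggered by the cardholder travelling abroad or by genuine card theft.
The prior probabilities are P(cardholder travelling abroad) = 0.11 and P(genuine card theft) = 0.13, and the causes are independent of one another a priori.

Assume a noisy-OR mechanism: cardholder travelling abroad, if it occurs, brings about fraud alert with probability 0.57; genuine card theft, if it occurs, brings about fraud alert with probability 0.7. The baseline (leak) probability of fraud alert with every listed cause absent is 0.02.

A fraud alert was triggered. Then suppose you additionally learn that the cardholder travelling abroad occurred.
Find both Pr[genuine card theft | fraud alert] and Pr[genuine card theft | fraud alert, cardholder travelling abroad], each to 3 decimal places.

Under noisy-OR, P(fraud alert | causes) = 1 − (1−0.02)·∏(1−qᵢ) over the active causes.
P(fraud alert) = 0.02×0.89×0.87 + 0.706×0.89×0.13 + 0.5786×0.11×0.87 + 0.87358×0.11×0.13 = 0.015486 + 0.081684 + 0.055372 + 0.012492 = 0.165034
The genuine card theft-present share is 0.081684 + 0.012492 = 0.094176.
So P(genuine card theft | fraud alert) = 0.094176/0.165034 ≈ 0.571.

With the extra evidence:
For the numerator, keep only genuine card theft=true terms: 0.87358·0.13 = 0.113565
The normalizing constant is 0.5786·0.87 + 0.87358·0.13 = 0.616947
P(genuine card theft | fraud alert, cardholder travelling abroad) = 0.113565/0.616947 ≈ 0.184

Pr[genuine card theft | fraud alert] ≈ 0.571; Pr[genuine card theft | fraud alert, cardholder travelling abroad] ≈ 0.184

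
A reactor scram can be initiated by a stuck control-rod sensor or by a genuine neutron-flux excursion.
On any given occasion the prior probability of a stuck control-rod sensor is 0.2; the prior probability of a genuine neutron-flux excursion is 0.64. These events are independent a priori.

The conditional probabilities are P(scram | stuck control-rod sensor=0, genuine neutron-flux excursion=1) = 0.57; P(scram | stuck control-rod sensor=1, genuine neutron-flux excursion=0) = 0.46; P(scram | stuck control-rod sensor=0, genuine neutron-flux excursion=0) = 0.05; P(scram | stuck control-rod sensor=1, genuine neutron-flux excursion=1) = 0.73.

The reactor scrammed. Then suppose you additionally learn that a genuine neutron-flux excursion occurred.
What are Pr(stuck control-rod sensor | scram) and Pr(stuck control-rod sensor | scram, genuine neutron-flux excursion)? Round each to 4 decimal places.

Pr(stuck control-rod sensor | scram) ≈ 0.2924; Pr(stuck control-rod sensor | scram, genuine neutron-flux excursion) ≈ 0.2425

Enumerate the 4 (stuck control-rod sensor, genuine neutron-flux excursion) configurations and weight by the priors:
  P(scram) = 0.05·0.8·0.36 + 0.57·0.8·0.64 + 0.46·0.2·0.36 + 0.73·0.2·0.64
        = 0.014400 + 0.291840 + 0.033120 + 0.093440 = 0.432800
The terms with stuck control-rod sensor present sum to 0.126560, so
  P(stuck control-rod sensor | scram) = 0.126560 / 0.432800 ≈ 0.2924

Now condition on the additional information:
Numerator (weight on configurations with stuck control-rod sensor): 0.73*0.2 = 0.146000
Denominator P(scram | genuine neutron-flux excursion): 0.57*0.8 + 0.73*0.2 = 0.602000
P(stuck control-rod sensor | scram, genuine neutron-flux excursion) = 0.146000/0.602000 ≈ 0.2425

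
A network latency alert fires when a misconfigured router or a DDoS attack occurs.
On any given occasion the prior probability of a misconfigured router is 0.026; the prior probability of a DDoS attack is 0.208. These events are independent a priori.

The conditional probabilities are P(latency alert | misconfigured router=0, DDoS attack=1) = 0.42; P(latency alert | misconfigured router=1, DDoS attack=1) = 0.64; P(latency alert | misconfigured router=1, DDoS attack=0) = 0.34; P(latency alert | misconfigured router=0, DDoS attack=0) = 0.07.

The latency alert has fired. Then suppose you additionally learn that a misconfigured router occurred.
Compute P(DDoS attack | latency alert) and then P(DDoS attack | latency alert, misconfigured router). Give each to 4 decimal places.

P(DDoS attack | latency alert) ≈ 0.5921; P(DDoS attack | latency alert, misconfigured router) ≈ 0.3308

Numerator (weight on configurations with DDoS attack): 0.085089 + 0.003461 = 0.088550
The normalizing constant is 0.07*0.974*0.792 + 0.42*0.974*0.208 + 0.34*0.026*0.792 + 0.64*0.026*0.208 = 0.149550
P(DDoS attack | latency alert) = 0.088550/0.149550 ≈ 0.5921

Now condition on the additional information:
P(latency alert | misconfigured router) = 0.34×0.792 + 0.64×0.208 = 0.269280 + 0.133120 = 0.402400
Restricting to configurations with DDoS attack present: 0.64×0.208 = 0.133120.
So P(DDoS attack | latency alert, misconfigured router) = 0.133120/0.402400 ≈ 0.3308.
— misconfigured router explains away the evidence for DDoS attack.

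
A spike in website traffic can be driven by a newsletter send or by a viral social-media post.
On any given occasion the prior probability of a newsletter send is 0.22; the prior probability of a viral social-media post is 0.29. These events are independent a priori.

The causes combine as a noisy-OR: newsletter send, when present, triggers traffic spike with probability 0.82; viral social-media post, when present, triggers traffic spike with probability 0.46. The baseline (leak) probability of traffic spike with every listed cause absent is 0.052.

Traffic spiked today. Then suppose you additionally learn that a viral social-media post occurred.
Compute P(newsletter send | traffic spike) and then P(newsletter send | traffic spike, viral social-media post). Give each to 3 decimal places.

P(newsletter send | traffic spike) ≈ 0.574; P(newsletter send | traffic spike, viral social-media post) ≈ 0.344

Under noisy-OR, P(traffic spike | causes) = 1 − (1−0.052)·∏(1−qᵢ) over the active causes.
For the numerator, keep only newsletter send=true terms: 0.129546 + 0.057921 = 0.187467
Normalizer over all consistent configurations: 0.052*0.78*0.71 + 0.48808*0.78*0.29 + 0.82936*0.22*0.71 + 0.907854*0.22*0.29 = 0.326669
P(newsletter send | traffic spike) = 0.187467/0.326669 ≈ 0.574

With the extra evidence:
For the numerator, keep only newsletter send=true terms: 0.907854·0.22 = 0.199728
Normalizer over all consistent configurations: 0.48808·0.78 + 0.907854·0.22 = 0.580430
Posterior = 0.199728 / 0.580430 ≈ 0.344
The drop from 0.574 to 0.344 is the explaining-away (discounting) effect.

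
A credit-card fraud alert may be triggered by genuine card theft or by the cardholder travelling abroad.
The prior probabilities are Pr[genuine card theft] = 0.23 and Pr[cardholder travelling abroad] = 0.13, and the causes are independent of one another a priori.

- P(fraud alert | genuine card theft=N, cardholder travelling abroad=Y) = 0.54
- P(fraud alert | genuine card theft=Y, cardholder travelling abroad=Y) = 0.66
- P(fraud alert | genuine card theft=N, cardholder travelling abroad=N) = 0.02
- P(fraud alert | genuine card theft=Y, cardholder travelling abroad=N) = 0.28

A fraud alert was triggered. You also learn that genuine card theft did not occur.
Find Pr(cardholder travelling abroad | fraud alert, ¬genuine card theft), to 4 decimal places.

Enumerate both values of cardholder travelling abroad and weight by the priors:
  P(fraud alert | ¬genuine card theft) = 0.02·0.87 + 0.54·0.13
        = 0.017400 + 0.070200 = 0.087600
Configurations with cardholder travelling abroad contribute 0.070200, so
  P(cardholder travelling abroad | fraud alert, ¬genuine card theft) = 0.070200 / 0.087600 ≈ 0.8014

Pr(cardholder travelling abroad | fraud alert, ¬genuine card theft) ≈ 0.8014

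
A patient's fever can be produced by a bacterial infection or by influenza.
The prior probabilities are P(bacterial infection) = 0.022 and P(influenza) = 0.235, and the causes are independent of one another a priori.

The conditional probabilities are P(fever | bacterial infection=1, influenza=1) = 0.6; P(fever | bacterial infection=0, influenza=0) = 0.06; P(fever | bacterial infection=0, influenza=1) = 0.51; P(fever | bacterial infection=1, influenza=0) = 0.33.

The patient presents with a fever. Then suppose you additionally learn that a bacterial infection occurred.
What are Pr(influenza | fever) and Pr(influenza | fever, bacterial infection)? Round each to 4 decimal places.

For the numerator, keep only influenza=true terms: 0.117213 + 0.003102 = 0.120315
Denominator P(fever): 0.06·0.978·0.765 + 0.51·0.978·0.235 + 0.33·0.022·0.765 + 0.6·0.022·0.235 = 0.170759
Posterior = 0.120315 / 0.170759 ≈ 0.7046

Now also conditioning on bacterial infection=true:
For the numerator, keep only influenza=true terms: 0.6*0.235 = 0.141000
The normalizing constant is 0.33*0.765 + 0.6*0.235 = 0.393450
P(influenza | fever, bacterial infection) = 0.141000/0.393450 ≈ 0.3584
This is intercausal reasoning (explaining away): once bacterial infection accounts for the fever, influenza becomes less likely.

Pr(influenza | fever) ≈ 0.7046; Pr(influenza | fever, bacterial infection) ≈ 0.3584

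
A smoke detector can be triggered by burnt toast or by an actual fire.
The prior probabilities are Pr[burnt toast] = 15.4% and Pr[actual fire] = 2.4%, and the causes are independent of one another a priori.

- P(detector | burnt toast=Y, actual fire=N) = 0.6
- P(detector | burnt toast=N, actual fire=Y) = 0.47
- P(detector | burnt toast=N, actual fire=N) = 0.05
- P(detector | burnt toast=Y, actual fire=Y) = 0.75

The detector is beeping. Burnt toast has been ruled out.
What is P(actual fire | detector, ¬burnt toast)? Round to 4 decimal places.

P(actual fire | detector, ¬burnt toast) ≈ 0.1877

P(detector | ¬burnt toast) = 0.05·0.976 + 0.47·0.024 = 0.048800 + 0.011280 = 0.060080
Of this, 0.011280 comes from 0.47·0.024 (the actual fire=true cases).
Hence the posterior is 0.011280/0.060080 ≈ 0.1877.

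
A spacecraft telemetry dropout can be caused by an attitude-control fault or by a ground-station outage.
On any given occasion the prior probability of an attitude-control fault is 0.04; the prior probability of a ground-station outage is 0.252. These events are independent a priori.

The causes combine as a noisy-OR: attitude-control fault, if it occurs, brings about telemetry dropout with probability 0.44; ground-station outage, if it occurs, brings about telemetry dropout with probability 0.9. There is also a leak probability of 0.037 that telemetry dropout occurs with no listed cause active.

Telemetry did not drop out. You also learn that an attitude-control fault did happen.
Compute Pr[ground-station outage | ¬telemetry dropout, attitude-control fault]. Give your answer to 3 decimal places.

Under noisy-OR, P(telemetry dropout | causes) = 1 − (1−0.037)·∏(1−qᵢ) over the active causes.
Enumerate both values of ground-station outage and weight by the priors:
  P(¬telemetry dropout | attitude-control fault) = 0.53928*0.748 + 0.053928*0.252
        = 0.403381 + 0.013590 = 0.416971
Keeping only the ground-station outage-present terms gives 0.013590, so
  P(ground-station outage | ¬telemetry dropout, attitude-control fault) = 0.013590 / 0.416971 ≈ 0.033

Pr[ground-station outage | ¬telemetry dropout, attitude-control fault] ≈ 0.033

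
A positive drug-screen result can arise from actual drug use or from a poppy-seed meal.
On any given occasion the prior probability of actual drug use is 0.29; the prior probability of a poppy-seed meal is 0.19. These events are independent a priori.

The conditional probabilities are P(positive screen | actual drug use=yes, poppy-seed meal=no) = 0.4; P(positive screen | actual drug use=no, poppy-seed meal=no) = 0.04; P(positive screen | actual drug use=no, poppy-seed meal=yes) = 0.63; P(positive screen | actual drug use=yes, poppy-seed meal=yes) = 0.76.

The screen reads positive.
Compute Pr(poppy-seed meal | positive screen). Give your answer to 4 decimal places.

Pr(poppy-seed meal | positive screen) ≈ 0.5203

Enumerate the 4 (actual drug use, poppy-seed meal) configurations and weight by the priors:
  P(positive screen) = 0.04·0.71·0.81 + 0.63·0.71·0.19 + 0.4·0.29·0.81 + 0.76·0.29·0.19
        = 0.023004 + 0.084987 + 0.093960 + 0.041876 = 0.243827
The terms with poppy-seed meal present sum to 0.126863, so
  P(poppy-seed meal | positive screen) = 0.126863 / 0.243827 ≈ 0.5203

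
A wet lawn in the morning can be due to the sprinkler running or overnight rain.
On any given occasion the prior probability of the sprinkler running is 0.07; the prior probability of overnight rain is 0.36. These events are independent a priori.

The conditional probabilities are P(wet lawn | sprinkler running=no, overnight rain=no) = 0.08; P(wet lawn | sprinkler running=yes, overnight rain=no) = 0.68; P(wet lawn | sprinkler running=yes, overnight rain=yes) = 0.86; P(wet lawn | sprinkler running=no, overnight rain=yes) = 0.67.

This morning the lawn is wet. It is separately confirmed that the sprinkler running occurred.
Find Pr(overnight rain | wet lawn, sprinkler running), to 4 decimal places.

Pr(overnight rain | wet lawn, sprinkler running) ≈ 0.4157

For the numerator, keep only overnight rain=true terms: 0.86×0.36 = 0.309600
Denominator P(wet lawn | sprinkler running): 0.68×0.64 + 0.86×0.36 = 0.744800
Posterior = 0.309600 / 0.744800 ≈ 0.4157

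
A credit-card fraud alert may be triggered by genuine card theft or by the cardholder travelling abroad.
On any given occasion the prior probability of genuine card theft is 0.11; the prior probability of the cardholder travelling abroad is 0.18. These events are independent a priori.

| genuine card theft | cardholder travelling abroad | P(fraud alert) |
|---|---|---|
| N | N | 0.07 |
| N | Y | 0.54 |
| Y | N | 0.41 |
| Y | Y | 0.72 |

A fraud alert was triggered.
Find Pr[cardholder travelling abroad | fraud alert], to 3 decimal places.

Pr[cardholder travelling abroad | fraud alert] ≈ 0.534

Weight on cardholder travelling abroad=true, given the evidence: 0.086508 + 0.014256 = 0.100764
Normalizer over all consistent configurations: 0.07·0.89·0.82 + 0.54·0.89·0.18 + 0.41·0.11·0.82 + 0.72·0.11·0.18 = 0.188832
Posterior = 0.100764 / 0.188832 ≈ 0.534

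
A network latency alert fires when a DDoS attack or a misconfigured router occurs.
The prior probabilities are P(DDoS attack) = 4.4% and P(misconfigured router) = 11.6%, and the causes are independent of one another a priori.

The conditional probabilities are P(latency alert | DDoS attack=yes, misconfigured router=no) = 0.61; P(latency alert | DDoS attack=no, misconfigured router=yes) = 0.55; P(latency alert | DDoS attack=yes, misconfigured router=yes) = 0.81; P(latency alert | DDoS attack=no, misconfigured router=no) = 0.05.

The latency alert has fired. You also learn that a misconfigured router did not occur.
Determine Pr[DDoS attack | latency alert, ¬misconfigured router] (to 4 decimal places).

Pr[DDoS attack | latency alert, ¬misconfigured router] ≈ 0.3596

For the numerator, keep only DDoS attack=true terms: 0.61*0.044 = 0.026840
Denominator P(latency alert | ¬misconfigured router): 0.05*0.956 + 0.61*0.044 = 0.074640
Posterior = 0.026840 / 0.074640 ≈ 0.3596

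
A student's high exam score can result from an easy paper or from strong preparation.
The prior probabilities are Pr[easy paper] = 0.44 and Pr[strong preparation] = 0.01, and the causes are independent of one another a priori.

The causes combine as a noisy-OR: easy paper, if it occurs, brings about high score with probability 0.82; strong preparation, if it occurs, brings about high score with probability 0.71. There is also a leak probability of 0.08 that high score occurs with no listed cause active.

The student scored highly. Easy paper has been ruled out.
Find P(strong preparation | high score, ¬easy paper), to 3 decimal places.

Under noisy-OR, P(high score | causes) = 1 − (1−0.08)·∏(1−qᵢ) over the active causes.
Weight on strong preparation=true, given the evidence: 0.7332×0.01 = 0.007332
The normalizing constant is 0.08×0.99 + 0.7332×0.01 = 0.086532
Posterior = 0.007332 / 0.086532 ≈ 0.085

P(strong preparation | high score, ¬easy paper) ≈ 0.085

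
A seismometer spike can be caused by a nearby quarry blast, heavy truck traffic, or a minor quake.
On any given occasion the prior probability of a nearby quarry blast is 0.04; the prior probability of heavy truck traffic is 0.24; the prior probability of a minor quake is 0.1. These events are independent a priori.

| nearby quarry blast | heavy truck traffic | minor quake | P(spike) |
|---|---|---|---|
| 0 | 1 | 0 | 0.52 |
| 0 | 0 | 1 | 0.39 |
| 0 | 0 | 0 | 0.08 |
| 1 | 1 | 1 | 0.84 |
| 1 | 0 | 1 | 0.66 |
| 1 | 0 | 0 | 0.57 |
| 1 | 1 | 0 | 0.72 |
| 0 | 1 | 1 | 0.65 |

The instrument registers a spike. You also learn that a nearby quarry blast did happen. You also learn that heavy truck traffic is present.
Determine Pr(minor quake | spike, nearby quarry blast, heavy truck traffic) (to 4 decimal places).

Pr(minor quake | spike, nearby quarry blast, heavy truck traffic) ≈ 0.1148

P(spike | nearby quarry blast, heavy truck traffic) = 0.72×0.9 + 0.84×0.1 = 0.648000 + 0.084000 = 0.732000
Restricting to configurations with minor quake present: 0.84×0.1 = 0.084000.
P(minor quake | spike, nearby quarry blast, heavy truck traffic) = 0.084000 / 0.732000 ≈ 0.1148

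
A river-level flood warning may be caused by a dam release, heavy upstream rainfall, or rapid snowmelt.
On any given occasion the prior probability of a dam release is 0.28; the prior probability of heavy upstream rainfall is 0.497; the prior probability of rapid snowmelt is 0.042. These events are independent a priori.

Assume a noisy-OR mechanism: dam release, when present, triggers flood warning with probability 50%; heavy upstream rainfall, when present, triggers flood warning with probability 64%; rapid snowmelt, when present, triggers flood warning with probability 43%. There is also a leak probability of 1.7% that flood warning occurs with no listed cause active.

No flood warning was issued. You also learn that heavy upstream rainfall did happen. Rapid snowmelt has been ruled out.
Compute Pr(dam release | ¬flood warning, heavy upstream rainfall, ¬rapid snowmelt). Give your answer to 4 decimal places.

Pr(dam release | ¬flood warning, heavy upstream rainfall, ¬rapid snowmelt) ≈ 0.1628

Under noisy-OR, P(flood warning | causes) = 1 − (1−0.017)·∏(1−qᵢ) over the active causes.
Weight on dam release=true, given the evidence: 0.17694*0.28 = 0.049543
The normalizing constant is 0.35388*0.72 + 0.17694*0.28 = 0.304337
Posterior = 0.049543 / 0.304337 ≈ 0.1628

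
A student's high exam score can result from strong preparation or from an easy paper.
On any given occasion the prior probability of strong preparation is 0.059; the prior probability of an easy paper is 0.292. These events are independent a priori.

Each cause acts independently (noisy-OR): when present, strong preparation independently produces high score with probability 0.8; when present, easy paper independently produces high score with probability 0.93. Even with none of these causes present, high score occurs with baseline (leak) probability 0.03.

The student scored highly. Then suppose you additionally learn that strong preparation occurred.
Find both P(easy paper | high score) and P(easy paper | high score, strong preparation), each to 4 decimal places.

Under noisy-OR, P(high score | causes) = 1 − (1−0.03)·∏(1−qᵢ) over the active causes.
Sum P(high score|·) weighted by the priors over the 4 (strong preparation, easy paper) configurations:
  P(high score) = 0.03*0.941*0.708 + 0.9321*0.941*0.292 + 0.806*0.059*0.708 + 0.98642*0.059*0.292
        = 0.019987 + 0.256115 + 0.033668 + 0.016994 = 0.326764
The terms with easy paper present sum to 0.273109, so
  P(easy paper | high score) = 0.273109 / 0.326764 ≈ 0.8358

With the extra evidence:
Sum P(high score|·) weighted by the priors over both values of easy paper:
  P(high score | strong preparation) = 0.806*0.708 + 0.98642*0.292
        = 0.570648 + 0.288035 = 0.858683
The terms with easy paper present sum to 0.288035, so
  P(easy paper | high score, strong preparation) = 0.288035 / 0.858683 ≈ 0.3354

P(easy paper | high score) ≈ 0.8358; P(easy paper | high score, strong preparation) ≈ 0.3354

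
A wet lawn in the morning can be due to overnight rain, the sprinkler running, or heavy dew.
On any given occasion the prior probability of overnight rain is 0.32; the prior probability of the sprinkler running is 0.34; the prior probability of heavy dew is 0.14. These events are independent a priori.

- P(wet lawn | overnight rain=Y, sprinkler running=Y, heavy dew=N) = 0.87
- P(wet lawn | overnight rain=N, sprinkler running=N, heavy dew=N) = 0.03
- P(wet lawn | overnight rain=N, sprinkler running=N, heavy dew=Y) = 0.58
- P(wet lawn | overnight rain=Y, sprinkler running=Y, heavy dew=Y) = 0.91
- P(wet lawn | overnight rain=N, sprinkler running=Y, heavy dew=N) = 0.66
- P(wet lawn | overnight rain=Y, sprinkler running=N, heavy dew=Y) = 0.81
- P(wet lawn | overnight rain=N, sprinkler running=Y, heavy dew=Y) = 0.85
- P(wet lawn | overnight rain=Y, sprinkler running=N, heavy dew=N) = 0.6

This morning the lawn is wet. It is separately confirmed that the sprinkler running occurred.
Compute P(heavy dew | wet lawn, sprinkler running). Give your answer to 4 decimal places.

P(heavy dew | wet lawn, sprinkler running) ≈ 0.1629

P(wet lawn | sprinkler running) = 0.66·0.68·0.86 + 0.85·0.68·0.14 + 0.87·0.32·0.86 + 0.91·0.32·0.14 = 0.385968 + 0.080920 + 0.239424 + 0.040768 = 0.747080
The heavy dew-present share is 0.080920 + 0.040768 = 0.121688.
Hence the posterior is 0.121688/0.747080 ≈ 0.1629.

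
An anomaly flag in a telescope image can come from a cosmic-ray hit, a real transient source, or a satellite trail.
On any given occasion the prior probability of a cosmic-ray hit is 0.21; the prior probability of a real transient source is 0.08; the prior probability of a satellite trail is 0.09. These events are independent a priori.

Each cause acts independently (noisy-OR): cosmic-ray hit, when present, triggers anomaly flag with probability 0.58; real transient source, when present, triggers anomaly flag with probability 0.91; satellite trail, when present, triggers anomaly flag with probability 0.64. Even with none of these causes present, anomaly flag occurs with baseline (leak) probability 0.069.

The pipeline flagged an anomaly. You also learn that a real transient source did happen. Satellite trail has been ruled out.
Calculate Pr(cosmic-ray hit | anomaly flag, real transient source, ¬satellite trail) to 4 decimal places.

Pr(cosmic-ray hit | anomaly flag, real transient source, ¬satellite trail) ≈ 0.2187

Under noisy-OR, P(anomaly flag | causes) = 1 − (1−0.069)·∏(1−qᵢ) over the active causes.
For the numerator, keep only cosmic-ray hit=true terms: 0.964808·0.21 = 0.202610
The normalizing constant is 0.91621·0.79 + 0.964808·0.21 = 0.926416
P(cosmic-ray hit | anomaly flag, real transient source, ¬satellite trail) = 0.202610/0.926416 ≈ 0.2187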